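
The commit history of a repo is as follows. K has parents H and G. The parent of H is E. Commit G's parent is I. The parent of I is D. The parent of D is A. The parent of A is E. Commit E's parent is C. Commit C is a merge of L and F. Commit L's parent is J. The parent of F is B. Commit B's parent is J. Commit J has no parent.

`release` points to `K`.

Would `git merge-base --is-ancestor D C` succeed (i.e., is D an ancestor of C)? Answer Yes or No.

No

Ancestors of C: {B, C, F, J, L}.
D is not in that set, so it is not an ancestor of C.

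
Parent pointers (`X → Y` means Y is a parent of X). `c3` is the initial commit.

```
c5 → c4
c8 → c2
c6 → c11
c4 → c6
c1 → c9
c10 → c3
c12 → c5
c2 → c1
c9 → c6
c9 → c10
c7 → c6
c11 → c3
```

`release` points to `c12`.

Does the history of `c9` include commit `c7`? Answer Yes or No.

No

Ancestors of c9: {c10, c11, c3, c6, c9}.
c7 is not in that set, so it is not an ancestor of c9.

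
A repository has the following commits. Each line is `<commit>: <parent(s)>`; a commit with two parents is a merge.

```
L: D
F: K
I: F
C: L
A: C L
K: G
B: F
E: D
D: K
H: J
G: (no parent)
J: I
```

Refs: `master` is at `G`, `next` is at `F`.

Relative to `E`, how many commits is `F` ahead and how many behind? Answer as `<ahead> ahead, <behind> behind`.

1 ahead, 2 behind

Reachable from F: {F, G, K}.
Reachable from E: {D, E, G, K}.
Only in F's history (ahead): {F} — 1.
Only in E's history (behind): {D, E} — 2.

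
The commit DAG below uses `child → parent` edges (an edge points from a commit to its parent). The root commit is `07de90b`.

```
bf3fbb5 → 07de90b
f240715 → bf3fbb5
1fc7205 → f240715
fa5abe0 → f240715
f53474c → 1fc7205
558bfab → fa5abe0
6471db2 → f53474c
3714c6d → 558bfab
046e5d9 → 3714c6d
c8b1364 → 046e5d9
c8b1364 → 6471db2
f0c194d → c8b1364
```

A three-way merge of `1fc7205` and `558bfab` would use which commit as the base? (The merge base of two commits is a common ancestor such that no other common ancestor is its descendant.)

f240715

Ancestors of 1fc7205: {07de90b, 1fc7205, bf3fbb5, f240715}.
Ancestors of 558bfab: {07de90b, 558bfab, bf3fbb5, f240715, fa5abe0}.
Common ancestors: {07de90b, bf3fbb5, f240715}.
Among these, f240715 is not an ancestor of any other common ancestor — it is the merge base.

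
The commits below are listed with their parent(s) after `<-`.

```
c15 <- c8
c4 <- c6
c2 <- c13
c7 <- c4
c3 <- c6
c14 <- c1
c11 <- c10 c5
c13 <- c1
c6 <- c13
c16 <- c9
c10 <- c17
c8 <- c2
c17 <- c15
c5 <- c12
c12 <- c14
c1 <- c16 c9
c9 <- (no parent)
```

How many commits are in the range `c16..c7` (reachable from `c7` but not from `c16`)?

Reachable from c7: {c1, c13, c16, c4, c6, c7, c9}.
Reachable from c16: {c16, c9}.
In c7's history but not c16's: {c1, c13, c4, c6, c7} — 5 commits.

5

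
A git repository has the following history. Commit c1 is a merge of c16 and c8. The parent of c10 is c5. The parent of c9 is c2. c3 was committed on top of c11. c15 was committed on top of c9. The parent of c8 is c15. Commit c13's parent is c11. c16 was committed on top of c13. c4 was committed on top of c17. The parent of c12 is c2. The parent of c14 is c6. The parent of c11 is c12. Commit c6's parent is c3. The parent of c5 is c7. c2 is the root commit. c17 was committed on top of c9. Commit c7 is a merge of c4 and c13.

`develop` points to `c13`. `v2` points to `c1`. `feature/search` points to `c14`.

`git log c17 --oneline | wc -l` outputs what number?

3

Walking parent pointers from c17: reachable set = {c17, c2, c9}.
That is 3 commits.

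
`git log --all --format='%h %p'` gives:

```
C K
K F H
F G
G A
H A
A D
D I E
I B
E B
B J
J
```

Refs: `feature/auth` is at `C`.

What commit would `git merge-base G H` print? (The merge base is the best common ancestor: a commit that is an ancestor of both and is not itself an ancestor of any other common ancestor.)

Ancestors of G: {A, B, D, E, G, I, J}.
Ancestors of H: {A, B, D, E, H, I, J}.
Common ancestors: {A, B, D, E, I, J}.
Among these, A is not an ancestor of any other common ancestor — it is the merge base.

A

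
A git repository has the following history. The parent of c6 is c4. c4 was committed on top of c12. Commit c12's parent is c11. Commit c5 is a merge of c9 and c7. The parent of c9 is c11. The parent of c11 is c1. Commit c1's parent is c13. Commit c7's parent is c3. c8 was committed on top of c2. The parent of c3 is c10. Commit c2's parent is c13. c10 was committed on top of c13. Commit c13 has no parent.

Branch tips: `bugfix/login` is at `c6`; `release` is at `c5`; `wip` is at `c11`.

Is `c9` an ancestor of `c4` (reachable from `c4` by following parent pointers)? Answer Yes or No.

Ancestors of c4: {c1, c11, c12, c13, c4}.
c9 is not in that set, so it is not an ancestor of c4.

No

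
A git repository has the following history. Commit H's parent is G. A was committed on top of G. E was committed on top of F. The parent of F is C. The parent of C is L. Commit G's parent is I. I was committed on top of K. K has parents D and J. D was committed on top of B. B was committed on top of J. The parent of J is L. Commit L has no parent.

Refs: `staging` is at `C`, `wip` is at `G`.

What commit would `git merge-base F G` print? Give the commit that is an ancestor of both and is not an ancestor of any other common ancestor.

Ancestors of F: {C, F, L}.
Ancestors of G: {B, D, G, I, J, K, L}.
Common ancestors: {L}.
The only common ancestor is L, so it is the merge base.

L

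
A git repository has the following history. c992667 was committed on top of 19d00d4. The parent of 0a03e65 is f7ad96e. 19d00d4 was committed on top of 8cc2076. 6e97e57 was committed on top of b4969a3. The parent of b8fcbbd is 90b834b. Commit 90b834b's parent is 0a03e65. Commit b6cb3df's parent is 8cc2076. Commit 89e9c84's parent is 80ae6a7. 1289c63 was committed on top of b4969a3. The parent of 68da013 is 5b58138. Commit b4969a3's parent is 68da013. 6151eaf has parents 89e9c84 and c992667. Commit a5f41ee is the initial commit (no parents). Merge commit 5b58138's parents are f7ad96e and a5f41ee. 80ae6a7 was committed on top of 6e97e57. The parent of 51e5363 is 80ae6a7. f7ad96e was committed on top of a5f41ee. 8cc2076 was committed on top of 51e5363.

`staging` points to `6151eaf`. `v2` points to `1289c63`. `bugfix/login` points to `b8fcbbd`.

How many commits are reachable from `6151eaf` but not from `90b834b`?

Reachable from 6151eaf: {19d00d4, 51e5363, 5b58138, 6151eaf, 68da013, 6e97e57, 80ae6a7, 89e9c84, 8cc2076, a5f41ee, b4969a3, c992667, f7ad96e}.
Reachable from 90b834b: {0a03e65, 90b834b, a5f41ee, f7ad96e}.
In 6151eaf's history but not 90b834b's: {19d00d4, 51e5363, 5b58138, 6151eaf, 68da013, 6e97e57, 80ae6a7, 89e9c84, 8cc2076, b4969a3, c992667} — 11 commits.

11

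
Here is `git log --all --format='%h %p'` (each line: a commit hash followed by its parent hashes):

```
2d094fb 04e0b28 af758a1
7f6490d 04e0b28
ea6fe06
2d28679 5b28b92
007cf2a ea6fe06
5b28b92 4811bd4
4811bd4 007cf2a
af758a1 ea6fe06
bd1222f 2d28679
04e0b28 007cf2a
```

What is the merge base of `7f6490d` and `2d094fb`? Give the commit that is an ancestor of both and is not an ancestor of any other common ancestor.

Ancestors of 7f6490d: {007cf2a, 04e0b28, 7f6490d, ea6fe06}.
Ancestors of 2d094fb: {007cf2a, 04e0b28, 2d094fb, af758a1, ea6fe06}.
Common ancestors: {007cf2a, 04e0b28, ea6fe06}.
Among these, 04e0b28 is not an ancestor of any other common ancestor — it is the merge base.

04e0b28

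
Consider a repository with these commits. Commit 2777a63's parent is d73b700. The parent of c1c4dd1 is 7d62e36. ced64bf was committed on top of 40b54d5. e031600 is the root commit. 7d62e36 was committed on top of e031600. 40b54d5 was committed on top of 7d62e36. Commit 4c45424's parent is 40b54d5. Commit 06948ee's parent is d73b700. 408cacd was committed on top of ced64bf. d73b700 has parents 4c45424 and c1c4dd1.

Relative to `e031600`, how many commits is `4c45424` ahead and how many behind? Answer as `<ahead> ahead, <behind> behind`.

Reachable from 4c45424: {40b54d5, 4c45424, 7d62e36, e031600}.
Reachable from e031600: {e031600}.
Only in 4c45424's history (ahead): {40b54d5, 4c45424, 7d62e36} — 3.
Only in e031600's history (behind): {} — 0.

3 ahead, 0 behind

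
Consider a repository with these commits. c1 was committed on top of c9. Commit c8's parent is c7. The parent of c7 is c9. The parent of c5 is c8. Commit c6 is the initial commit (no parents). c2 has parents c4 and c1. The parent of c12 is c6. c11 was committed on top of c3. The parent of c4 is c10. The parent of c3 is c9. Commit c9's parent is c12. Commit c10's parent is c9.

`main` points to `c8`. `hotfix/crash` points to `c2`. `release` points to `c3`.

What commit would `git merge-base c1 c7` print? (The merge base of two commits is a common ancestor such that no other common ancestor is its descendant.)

Ancestors of c1: {c1, c12, c6, c9}.
Ancestors of c7: {c12, c6, c7, c9}.
Common ancestors: {c12, c6, c9}.
Among these, c9 is not an ancestor of any other common ancestor — it is the merge base.

c9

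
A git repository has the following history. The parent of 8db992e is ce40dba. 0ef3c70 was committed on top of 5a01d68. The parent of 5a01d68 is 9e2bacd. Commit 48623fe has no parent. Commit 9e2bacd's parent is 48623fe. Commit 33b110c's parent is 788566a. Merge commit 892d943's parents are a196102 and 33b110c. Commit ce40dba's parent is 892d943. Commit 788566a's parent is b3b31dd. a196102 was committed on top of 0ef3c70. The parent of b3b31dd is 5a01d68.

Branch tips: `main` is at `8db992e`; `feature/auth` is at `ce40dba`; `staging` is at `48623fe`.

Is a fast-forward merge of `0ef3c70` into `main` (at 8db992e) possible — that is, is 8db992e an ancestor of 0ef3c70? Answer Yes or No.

No

A fast-forward from 8db992e to 0ef3c70 is possible iff 8db992e is an ancestor of 0ef3c70.
Ancestors of 0ef3c70: {0ef3c70, 48623fe, 5a01d68, 9e2bacd}.
8db992e is not among them, so fast-forward is not possible.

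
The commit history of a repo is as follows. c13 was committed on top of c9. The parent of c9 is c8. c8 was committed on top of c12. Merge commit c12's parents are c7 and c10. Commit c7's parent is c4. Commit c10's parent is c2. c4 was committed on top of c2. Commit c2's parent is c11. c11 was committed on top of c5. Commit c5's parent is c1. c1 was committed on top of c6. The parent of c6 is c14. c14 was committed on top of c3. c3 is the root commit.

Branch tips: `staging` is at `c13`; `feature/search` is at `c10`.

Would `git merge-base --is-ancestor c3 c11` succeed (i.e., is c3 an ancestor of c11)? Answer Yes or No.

Ancestors of c11 (commits reachable by following parents): {c1, c11, c14, c3, c5, c6}.
c3 is in that set, so it is an ancestor of c11.

Yes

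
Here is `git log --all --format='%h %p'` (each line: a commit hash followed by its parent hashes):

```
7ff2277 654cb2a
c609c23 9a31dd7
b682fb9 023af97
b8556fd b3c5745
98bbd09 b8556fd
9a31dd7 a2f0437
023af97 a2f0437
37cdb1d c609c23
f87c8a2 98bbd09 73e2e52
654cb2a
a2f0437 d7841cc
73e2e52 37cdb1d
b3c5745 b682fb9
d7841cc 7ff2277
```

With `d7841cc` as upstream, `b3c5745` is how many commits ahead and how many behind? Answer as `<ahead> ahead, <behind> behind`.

4 ahead, 0 behind

Reachable from b3c5745: {023af97, 654cb2a, 7ff2277, a2f0437, b3c5745, b682fb9, d7841cc}.
Reachable from d7841cc: {654cb2a, 7ff2277, d7841cc}.
Only in b3c5745's history (ahead): {023af97, a2f0437, b3c5745, b682fb9} — 4.
Only in d7841cc's history (behind): {} — 0.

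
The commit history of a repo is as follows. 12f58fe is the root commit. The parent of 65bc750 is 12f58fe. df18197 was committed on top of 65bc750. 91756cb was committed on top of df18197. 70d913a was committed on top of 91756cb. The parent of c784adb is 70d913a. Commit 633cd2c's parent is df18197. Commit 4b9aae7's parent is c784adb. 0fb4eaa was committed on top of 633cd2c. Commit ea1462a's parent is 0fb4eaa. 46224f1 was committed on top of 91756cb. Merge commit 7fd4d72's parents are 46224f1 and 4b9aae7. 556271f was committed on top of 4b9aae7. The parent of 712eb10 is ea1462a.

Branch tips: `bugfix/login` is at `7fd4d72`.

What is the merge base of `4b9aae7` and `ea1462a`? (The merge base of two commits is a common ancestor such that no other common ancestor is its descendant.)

df18197

Ancestors of 4b9aae7: {12f58fe, 4b9aae7, 65bc750, 70d913a, 91756cb, c784adb, df18197}.
Ancestors of ea1462a: {0fb4eaa, 12f58fe, 633cd2c, 65bc750, df18197, ea1462a}.
Common ancestors: {12f58fe, 65bc750, df18197}.
Among these, df18197 is not an ancestor of any other common ancestor — it is the merge base.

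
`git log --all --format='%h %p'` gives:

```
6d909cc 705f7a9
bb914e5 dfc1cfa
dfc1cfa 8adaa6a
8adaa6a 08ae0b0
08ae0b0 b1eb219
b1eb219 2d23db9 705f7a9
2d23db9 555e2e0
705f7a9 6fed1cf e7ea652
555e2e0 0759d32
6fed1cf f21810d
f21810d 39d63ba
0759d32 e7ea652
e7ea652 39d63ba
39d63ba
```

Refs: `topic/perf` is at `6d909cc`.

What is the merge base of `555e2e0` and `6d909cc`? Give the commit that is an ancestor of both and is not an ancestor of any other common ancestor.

e7ea652

Ancestors of 555e2e0: {0759d32, 39d63ba, 555e2e0, e7ea652}.
Ancestors of 6d909cc: {39d63ba, 6d909cc, 6fed1cf, 705f7a9, e7ea652, f21810d}.
Common ancestors: {39d63ba, e7ea652}.
Among these, e7ea652 is not an ancestor of any other common ancestor — it is the merge base.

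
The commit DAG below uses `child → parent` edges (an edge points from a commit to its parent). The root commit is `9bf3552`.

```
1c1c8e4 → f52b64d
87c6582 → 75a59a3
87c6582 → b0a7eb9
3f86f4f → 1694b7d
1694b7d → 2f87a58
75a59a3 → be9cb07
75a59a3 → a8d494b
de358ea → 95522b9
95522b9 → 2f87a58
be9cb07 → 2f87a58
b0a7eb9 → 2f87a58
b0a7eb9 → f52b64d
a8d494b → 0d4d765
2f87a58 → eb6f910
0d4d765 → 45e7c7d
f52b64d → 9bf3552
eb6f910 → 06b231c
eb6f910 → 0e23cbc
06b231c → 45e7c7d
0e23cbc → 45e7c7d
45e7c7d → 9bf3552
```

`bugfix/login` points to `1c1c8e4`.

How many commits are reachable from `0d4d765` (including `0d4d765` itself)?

Walking parent pointers from 0d4d765: reachable set = {0d4d765, 45e7c7d, 9bf3552}.
That is 3 commits.

3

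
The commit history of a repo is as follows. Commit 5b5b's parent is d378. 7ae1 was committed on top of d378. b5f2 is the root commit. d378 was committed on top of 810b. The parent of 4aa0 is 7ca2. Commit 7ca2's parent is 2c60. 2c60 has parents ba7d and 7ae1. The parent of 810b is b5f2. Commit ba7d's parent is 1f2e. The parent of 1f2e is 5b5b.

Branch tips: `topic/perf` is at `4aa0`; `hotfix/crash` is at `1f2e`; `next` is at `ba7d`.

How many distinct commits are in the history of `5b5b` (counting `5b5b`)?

Walking parent pointers from 5b5b: reachable set = {5b5b, 810b, b5f2, d378}.
That is 4 commits.

4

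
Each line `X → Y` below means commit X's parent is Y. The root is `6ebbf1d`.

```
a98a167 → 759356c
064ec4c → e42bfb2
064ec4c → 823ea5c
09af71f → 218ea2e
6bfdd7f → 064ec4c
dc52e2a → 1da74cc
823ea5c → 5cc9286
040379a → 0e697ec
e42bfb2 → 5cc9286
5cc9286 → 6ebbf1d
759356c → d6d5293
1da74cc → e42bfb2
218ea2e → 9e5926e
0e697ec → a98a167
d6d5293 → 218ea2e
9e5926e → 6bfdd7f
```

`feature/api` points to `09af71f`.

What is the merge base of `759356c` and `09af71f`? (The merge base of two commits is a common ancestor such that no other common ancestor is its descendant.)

Ancestors of 759356c: {064ec4c, 218ea2e, 5cc9286, 6bfdd7f, 6ebbf1d, 759356c, 823ea5c, 9e5926e, d6d5293, e42bfb2}.
Ancestors of 09af71f: {064ec4c, 09af71f, 218ea2e, 5cc9286, 6bfdd7f, 6ebbf1d, 823ea5c, 9e5926e, e42bfb2}.
Common ancestors: {064ec4c, 218ea2e, 5cc9286, 6bfdd7f, 6ebbf1d, 823ea5c, 9e5926e, e42bfb2}.
Among these, 218ea2e is not an ancestor of any other common ancestor — it is the merge base.

218ea2e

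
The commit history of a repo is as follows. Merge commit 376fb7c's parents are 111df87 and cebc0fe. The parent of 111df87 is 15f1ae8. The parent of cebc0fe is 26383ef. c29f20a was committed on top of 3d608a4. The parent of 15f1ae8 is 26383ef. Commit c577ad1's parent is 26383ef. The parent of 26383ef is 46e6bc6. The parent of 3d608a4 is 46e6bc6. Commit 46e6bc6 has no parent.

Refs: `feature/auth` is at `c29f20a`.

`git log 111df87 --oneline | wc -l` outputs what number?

Walking parent pointers from 111df87: reachable set = {111df87, 15f1ae8, 26383ef, 46e6bc6}.
That is 4 commits.

4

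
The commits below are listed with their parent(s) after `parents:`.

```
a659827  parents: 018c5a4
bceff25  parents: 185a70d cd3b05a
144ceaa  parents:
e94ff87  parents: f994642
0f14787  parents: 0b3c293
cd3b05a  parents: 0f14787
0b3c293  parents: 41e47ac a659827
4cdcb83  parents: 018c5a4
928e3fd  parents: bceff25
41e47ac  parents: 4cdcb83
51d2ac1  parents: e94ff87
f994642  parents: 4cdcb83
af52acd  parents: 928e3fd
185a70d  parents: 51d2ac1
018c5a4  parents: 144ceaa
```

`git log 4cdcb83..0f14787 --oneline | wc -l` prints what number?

Reachable from 0f14787: {018c5a4, 0b3c293, 0f14787, 144ceaa, 41e47ac, 4cdcb83, a659827}.
Reachable from 4cdcb83: {018c5a4, 144ceaa, 4cdcb83}.
In 0f14787's history but not 4cdcb83's: {0b3c293, 0f14787, 41e47ac, a659827} — 4 commits.

4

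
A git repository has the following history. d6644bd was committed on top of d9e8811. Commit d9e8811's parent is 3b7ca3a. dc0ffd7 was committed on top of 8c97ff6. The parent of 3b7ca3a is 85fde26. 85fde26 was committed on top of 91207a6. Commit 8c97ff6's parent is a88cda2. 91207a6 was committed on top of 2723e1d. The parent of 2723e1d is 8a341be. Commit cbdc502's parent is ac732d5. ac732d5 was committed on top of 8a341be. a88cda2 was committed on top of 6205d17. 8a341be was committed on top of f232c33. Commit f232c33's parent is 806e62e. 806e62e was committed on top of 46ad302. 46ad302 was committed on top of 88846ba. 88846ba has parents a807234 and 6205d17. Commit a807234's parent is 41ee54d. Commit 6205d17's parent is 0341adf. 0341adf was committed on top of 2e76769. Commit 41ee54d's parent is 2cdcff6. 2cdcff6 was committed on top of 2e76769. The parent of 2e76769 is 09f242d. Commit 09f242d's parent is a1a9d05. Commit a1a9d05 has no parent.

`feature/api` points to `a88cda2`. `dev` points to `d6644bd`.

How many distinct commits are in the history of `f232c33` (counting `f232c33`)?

Walking parent pointers from f232c33: reachable set = {0341adf, 09f242d, 2cdcff6, 2e76769, 41ee54d, 46ad302, 6205d17, 806e62e, 88846ba, a1a9d05, a807234, f232c33}.
That is 12 commits.

12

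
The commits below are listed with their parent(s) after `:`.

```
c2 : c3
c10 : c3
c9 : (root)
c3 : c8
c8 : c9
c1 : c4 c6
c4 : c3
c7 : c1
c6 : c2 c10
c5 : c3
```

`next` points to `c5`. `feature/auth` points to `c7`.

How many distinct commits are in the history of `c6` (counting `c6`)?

6

Walking parent pointers from c6: reachable set = {c10, c2, c3, c6, c8, c9}.
That is 6 commits.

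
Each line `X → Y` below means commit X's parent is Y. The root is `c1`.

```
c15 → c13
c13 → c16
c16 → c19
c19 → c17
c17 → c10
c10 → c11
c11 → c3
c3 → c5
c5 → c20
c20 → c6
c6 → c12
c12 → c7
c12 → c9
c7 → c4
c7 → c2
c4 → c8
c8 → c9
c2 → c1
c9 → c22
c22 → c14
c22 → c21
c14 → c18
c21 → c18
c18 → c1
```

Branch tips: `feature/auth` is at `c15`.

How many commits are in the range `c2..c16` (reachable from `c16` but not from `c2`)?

18

Reachable from c16: {c1, c10, c11, c12, c14, c16, c17, c18, c19, c2, c20, c21, c22, c3, c4, c5, c6, c7, c8, c9}.
Reachable from c2: {c1, c2}.
In c16's history but not c2's: {c10, c11, c12, c14, c16, c17, c18, c19, c20, c21, c22, c3, c4, c5, c6, c7, c8, c9} — 18 commits.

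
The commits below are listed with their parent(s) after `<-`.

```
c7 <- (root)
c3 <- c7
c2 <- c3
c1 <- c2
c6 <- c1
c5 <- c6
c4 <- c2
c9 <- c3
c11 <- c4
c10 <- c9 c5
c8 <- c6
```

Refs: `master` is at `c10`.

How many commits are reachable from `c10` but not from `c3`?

6

Reachable from c10: {c1, c10, c2, c3, c5, c6, c7, c9}.
Reachable from c3: {c3, c7}.
In c10's history but not c3's: {c1, c10, c2, c5, c6, c9} — 6 commits.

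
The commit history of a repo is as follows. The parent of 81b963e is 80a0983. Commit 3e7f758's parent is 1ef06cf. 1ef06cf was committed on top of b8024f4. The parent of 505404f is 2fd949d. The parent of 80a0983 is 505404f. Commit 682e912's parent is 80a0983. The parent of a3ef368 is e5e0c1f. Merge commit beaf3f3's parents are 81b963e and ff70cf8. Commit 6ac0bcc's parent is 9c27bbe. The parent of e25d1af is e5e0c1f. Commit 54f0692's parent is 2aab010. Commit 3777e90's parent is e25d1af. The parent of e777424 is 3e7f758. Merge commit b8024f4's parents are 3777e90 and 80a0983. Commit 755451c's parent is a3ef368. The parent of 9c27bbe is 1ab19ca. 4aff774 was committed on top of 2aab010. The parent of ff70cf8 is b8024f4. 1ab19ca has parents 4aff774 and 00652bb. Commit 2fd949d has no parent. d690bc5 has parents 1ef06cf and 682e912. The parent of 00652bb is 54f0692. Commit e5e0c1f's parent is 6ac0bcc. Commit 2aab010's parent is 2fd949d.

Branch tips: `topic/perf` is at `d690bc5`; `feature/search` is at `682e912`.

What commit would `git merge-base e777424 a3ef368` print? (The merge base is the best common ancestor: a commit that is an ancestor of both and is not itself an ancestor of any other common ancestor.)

Ancestors of e777424: {00652bb, 1ab19ca, 1ef06cf, 2aab010, 2fd949d, 3777e90, 3e7f758, 4aff774, 505404f, 54f0692, 6ac0bcc, 80a0983, 9c27bbe, b8024f4, e25d1af, e5e0c1f, e777424}.
Ancestors of a3ef368: {00652bb, 1ab19ca, 2aab010, 2fd949d, 4aff774, 54f0692, 6ac0bcc, 9c27bbe, a3ef368, e5e0c1f}.
Common ancestors: {00652bb, 1ab19ca, 2aab010, 2fd949d, 4aff774, 54f0692, 6ac0bcc, 9c27bbe, e5e0c1f}.
Among these, e5e0c1f is not an ancestor of any other common ancestor — it is the merge base.

e5e0c1f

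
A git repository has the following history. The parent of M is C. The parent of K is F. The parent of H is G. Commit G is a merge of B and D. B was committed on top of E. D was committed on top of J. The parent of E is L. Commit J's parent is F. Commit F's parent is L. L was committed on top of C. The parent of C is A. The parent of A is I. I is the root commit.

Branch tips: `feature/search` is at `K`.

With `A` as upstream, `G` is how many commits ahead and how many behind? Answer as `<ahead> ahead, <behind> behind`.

Reachable from G: {A, B, C, D, E, F, G, I, J, L}.
Reachable from A: {A, I}.
Only in G's history (ahead): {B, C, D, E, F, G, J, L} — 8.
Only in A's history (behind): {} — 0.

8 ahead, 0 behind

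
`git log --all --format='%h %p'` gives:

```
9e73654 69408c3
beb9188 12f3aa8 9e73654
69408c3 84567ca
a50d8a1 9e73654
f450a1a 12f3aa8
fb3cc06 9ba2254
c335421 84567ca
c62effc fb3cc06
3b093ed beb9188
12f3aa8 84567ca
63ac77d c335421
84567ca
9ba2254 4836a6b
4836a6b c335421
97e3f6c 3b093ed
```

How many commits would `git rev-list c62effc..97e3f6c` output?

Reachable from 97e3f6c: {12f3aa8, 3b093ed, 69408c3, 84567ca, 97e3f6c, 9e73654, beb9188}.
Reachable from c62effc: {4836a6b, 84567ca, 9ba2254, c335421, c62effc, fb3cc06}.
In 97e3f6c's history but not c62effc's: {12f3aa8, 3b093ed, 69408c3, 97e3f6c, 9e73654, beb9188} — 6 commits.

6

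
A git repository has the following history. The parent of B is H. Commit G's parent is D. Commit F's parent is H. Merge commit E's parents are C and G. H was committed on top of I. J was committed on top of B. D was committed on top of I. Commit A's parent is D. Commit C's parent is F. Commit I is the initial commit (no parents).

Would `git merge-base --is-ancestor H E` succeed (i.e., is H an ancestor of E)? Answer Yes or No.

Ancestors of E (commits reachable by following parents): {C, D, E, F, G, H, I}.
H is in that set, so it is an ancestor of E.

Yes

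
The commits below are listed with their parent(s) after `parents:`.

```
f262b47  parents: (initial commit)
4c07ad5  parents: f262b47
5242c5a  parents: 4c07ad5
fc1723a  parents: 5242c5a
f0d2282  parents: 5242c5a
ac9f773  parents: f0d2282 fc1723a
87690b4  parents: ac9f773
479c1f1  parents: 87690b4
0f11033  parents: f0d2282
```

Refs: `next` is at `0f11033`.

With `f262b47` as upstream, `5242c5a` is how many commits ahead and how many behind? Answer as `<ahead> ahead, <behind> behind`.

Reachable from 5242c5a: {4c07ad5, 5242c5a, f262b47}.
Reachable from f262b47: {f262b47}.
Only in 5242c5a's history (ahead): {4c07ad5, 5242c5a} — 2.
Only in f262b47's history (behind): {} — 0.

2 ahead, 0 behind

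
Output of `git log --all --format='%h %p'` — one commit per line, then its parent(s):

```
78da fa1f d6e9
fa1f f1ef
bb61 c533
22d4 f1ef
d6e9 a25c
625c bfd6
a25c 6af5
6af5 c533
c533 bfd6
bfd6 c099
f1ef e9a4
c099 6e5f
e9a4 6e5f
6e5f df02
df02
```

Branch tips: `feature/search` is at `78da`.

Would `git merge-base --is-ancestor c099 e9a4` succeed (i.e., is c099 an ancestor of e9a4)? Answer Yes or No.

Ancestors of e9a4: {6e5f, df02, e9a4}.
c099 is not in that set, so it is not an ancestor of e9a4.

No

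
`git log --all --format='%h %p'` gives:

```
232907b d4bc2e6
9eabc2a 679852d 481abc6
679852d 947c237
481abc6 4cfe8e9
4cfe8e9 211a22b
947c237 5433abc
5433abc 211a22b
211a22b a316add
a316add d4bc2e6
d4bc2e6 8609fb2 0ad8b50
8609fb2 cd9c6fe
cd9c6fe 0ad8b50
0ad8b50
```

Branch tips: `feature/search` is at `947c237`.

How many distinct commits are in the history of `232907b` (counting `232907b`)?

Walking parent pointers from 232907b: reachable set = {0ad8b50, 232907b, 8609fb2, cd9c6fe, d4bc2e6}.
That is 5 commits.

5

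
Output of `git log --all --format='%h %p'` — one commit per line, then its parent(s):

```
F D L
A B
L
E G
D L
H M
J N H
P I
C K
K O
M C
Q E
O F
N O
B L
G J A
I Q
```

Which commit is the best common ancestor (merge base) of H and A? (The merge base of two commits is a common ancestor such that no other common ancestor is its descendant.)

L

Ancestors of H: {C, D, F, H, K, L, M, O}.
Ancestors of A: {A, B, L}.
Common ancestors: {L}.
The only common ancestor is L, so it is the merge base.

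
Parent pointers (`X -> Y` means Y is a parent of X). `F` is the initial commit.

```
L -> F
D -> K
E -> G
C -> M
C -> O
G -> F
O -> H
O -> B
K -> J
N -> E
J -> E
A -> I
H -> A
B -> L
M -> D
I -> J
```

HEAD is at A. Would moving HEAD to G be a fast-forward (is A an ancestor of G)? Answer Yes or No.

A fast-forward from A to G is possible iff A is an ancestor of G.
Ancestors of G: {F, G}.
A is not among them, so fast-forward is not possible.

No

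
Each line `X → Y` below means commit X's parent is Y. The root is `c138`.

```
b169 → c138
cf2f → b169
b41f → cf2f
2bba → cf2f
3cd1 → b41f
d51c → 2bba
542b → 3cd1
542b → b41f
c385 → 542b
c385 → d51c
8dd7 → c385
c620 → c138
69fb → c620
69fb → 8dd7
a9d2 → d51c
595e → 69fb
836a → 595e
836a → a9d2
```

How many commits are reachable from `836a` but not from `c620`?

13

Reachable from 836a: {2bba, 3cd1, 542b, 595e, 69fb, 836a, 8dd7, a9d2, b169, b41f, c138, c385, c620, cf2f, d51c}.
Reachable from c620: {c138, c620}.
In 836a's history but not c620's: {2bba, 3cd1, 542b, 595e, 69fb, 836a, 8dd7, a9d2, b169, b41f, c385, cf2f, d51c} — 13 commits.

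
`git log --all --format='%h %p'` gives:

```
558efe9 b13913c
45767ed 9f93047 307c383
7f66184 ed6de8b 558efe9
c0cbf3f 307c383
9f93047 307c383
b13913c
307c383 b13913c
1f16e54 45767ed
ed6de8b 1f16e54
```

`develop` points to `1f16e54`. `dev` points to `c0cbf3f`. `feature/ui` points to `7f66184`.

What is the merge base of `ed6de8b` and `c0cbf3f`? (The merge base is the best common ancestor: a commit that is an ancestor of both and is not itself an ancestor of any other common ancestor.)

Ancestors of ed6de8b: {1f16e54, 307c383, 45767ed, 9f93047, b13913c, ed6de8b}.
Ancestors of c0cbf3f: {307c383, b13913c, c0cbf3f}.
Common ancestors: {307c383, b13913c}.
Among these, 307c383 is not an ancestor of any other common ancestor — it is the merge base.

307c383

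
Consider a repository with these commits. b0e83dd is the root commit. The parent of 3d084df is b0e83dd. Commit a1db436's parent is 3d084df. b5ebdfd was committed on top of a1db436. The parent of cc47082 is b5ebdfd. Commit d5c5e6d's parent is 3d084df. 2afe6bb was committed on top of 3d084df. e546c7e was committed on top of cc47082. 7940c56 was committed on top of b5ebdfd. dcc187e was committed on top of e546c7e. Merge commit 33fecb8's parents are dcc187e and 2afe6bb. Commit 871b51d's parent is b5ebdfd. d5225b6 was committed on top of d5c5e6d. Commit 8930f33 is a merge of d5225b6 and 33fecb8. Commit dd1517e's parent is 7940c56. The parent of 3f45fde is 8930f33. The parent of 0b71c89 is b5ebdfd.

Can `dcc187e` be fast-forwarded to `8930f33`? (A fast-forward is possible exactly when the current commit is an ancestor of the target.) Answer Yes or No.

Yes

A fast-forward from dcc187e to 8930f33 is possible iff dcc187e is an ancestor of 8930f33.
Ancestors of 8930f33: {2afe6bb, 33fecb8, 3d084df, 8930f33, a1db436, b0e83dd, b5ebdfd, cc47082, d5225b6, d5c5e6d, dcc187e, e546c7e}.
dcc187e is among them, so fast-forward is possible.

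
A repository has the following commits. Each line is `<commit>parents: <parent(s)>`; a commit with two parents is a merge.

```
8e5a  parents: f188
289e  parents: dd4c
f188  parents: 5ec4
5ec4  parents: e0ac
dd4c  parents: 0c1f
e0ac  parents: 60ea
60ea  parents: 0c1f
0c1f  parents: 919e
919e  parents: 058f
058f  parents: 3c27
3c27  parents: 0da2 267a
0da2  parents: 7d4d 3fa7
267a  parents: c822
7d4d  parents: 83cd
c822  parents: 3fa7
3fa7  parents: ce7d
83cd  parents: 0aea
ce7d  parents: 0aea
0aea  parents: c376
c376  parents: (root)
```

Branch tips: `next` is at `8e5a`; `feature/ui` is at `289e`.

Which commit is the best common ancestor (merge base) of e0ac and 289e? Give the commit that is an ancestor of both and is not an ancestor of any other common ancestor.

Ancestors of e0ac: {058f, 0aea, 0c1f, 0da2, 267a, 3c27, 3fa7, 60ea, 7d4d, 83cd, 919e, c376, c822, ce7d, e0ac}.
Ancestors of 289e: {058f, 0aea, 0c1f, 0da2, 267a, 289e, 3c27, 3fa7, 7d4d, 83cd, 919e, c376, c822, ce7d, dd4c}.
Common ancestors: {058f, 0aea, 0c1f, 0da2, 267a, 3c27, 3fa7, 7d4d, 83cd, 919e, c376, c822, ce7d}.
Among these, 0c1f is not an ancestor of any other common ancestor — it is the merge base.

0c1f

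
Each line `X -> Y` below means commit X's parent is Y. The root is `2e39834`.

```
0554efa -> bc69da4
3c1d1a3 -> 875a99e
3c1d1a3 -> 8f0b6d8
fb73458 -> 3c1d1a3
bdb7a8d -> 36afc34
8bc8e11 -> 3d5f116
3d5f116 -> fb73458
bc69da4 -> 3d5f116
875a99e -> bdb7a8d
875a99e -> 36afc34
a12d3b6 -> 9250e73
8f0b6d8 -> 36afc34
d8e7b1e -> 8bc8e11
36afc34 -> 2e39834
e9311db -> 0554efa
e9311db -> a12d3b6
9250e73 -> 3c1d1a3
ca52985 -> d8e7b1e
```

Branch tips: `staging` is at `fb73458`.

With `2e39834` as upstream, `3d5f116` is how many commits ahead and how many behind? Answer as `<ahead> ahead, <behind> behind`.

Reachable from 3d5f116: {2e39834, 36afc34, 3c1d1a3, 3d5f116, 875a99e, 8f0b6d8, bdb7a8d, fb73458}.
Reachable from 2e39834: {2e39834}.
Only in 3d5f116's history (ahead): {36afc34, 3c1d1a3, 3d5f116, 875a99e, 8f0b6d8, bdb7a8d, fb73458} — 7.
Only in 2e39834's history (behind): {} — 0.

7 ahead, 0 behind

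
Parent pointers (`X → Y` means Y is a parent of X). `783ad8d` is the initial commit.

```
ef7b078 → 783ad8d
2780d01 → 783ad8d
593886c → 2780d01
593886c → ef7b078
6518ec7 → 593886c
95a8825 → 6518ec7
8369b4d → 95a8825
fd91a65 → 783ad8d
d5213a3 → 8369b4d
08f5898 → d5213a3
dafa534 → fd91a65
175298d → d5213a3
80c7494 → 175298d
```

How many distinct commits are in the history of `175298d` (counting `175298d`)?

Walking parent pointers from 175298d: reachable set = {175298d, 2780d01, 593886c, 6518ec7, 783ad8d, 8369b4d, 95a8825, d5213a3, ef7b078}.
That is 9 commits.

9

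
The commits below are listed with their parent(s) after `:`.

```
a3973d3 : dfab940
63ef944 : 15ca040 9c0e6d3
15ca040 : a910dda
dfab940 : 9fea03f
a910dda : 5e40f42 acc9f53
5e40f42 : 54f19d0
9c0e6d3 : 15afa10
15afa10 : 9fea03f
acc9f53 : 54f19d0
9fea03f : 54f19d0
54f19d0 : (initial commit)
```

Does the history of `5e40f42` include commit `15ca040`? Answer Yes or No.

Ancestors of 5e40f42: {54f19d0, 5e40f42}.
15ca040 is not in that set, so it is not an ancestor of 5e40f42.

No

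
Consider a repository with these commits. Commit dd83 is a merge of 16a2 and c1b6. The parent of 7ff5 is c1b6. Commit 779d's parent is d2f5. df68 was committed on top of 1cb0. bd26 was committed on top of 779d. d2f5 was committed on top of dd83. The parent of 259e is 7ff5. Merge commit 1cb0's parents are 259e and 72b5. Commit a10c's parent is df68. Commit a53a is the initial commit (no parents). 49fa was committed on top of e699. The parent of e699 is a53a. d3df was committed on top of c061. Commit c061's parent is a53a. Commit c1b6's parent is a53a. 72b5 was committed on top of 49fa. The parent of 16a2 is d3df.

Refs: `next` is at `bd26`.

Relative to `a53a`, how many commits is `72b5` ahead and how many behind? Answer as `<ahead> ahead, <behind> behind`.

3 ahead, 0 behind

Reachable from 72b5: {49fa, 72b5, a53a, e699}.
Reachable from a53a: {a53a}.
Only in 72b5's history (ahead): {49fa, 72b5, e699} — 3.
Only in a53a's history (behind): {} — 0.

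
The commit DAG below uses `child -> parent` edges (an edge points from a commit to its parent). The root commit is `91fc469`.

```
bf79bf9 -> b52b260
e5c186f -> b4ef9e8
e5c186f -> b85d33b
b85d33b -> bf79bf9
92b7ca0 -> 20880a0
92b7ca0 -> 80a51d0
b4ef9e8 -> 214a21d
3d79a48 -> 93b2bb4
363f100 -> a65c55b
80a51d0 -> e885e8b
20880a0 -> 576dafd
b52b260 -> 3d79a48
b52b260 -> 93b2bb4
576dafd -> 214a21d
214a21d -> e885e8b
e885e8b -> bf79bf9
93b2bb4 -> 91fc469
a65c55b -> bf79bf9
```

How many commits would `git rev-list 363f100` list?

Walking parent pointers from 363f100: reachable set = {363f100, 3d79a48, 91fc469, 93b2bb4, a65c55b, b52b260, bf79bf9}.
That is 7 commits.

7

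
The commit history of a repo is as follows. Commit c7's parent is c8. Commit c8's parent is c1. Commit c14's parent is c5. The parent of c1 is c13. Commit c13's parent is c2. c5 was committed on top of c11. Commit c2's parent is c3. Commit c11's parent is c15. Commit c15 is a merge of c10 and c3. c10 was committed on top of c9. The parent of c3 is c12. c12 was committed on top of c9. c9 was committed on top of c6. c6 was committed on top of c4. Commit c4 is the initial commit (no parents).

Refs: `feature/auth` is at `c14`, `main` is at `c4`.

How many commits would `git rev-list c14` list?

10

Walking parent pointers from c14: reachable set = {c10, c11, c12, c14, c15, c3, c4, c5, c6, c9}.
That is 10 commits.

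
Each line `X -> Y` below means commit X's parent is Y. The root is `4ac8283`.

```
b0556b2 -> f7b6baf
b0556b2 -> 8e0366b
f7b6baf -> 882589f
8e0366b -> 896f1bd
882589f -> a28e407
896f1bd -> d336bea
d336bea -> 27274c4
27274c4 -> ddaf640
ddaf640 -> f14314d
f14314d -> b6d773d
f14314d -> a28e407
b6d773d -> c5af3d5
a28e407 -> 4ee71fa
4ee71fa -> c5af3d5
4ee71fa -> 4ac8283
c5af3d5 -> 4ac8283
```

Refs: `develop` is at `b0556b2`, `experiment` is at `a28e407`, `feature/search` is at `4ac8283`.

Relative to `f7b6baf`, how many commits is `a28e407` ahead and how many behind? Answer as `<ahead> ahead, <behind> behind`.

0 ahead, 2 behind

Reachable from a28e407: {4ac8283, 4ee71fa, a28e407, c5af3d5}.
Reachable from f7b6baf: {4ac8283, 4ee71fa, 882589f, a28e407, c5af3d5, f7b6baf}.
Only in a28e407's history (ahead): {} — 0.
Only in f7b6baf's history (behind): {882589f, f7b6baf} — 2.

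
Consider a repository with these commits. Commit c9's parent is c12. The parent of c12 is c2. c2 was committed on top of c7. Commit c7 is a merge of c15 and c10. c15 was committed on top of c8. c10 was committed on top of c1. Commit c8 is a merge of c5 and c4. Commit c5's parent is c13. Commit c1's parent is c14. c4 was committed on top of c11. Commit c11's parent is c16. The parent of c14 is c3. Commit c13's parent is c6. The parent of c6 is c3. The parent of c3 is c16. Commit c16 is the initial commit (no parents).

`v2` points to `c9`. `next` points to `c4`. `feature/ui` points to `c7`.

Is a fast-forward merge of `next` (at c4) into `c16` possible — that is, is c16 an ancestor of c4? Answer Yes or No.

Yes

A fast-forward from c16 to c4 is possible iff c16 is an ancestor of c4.
Ancestors of c4: {c11, c16, c4}.
c16 is among them, so fast-forward is possible.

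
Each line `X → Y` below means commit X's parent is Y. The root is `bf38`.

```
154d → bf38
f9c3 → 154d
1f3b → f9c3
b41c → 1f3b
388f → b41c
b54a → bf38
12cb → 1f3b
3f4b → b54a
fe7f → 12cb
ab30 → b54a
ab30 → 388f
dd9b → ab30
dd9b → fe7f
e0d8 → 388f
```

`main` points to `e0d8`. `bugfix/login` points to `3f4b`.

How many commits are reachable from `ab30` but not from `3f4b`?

6

Reachable from ab30: {154d, 1f3b, 388f, ab30, b41c, b54a, bf38, f9c3}.
Reachable from 3f4b: {3f4b, b54a, bf38}.
In ab30's history but not 3f4b's: {154d, 1f3b, 388f, ab30, b41c, f9c3} — 6 commits.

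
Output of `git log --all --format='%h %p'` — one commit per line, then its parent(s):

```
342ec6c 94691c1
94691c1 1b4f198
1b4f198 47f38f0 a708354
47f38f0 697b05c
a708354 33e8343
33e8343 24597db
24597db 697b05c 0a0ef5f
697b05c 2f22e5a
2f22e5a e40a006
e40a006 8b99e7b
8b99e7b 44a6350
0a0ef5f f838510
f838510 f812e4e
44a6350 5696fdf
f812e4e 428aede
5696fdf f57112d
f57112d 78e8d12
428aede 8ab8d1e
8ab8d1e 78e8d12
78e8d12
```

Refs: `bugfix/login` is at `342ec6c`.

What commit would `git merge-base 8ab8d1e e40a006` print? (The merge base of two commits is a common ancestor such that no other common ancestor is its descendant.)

78e8d12

Ancestors of 8ab8d1e: {78e8d12, 8ab8d1e}.
Ancestors of e40a006: {44a6350, 5696fdf, 78e8d12, 8b99e7b, e40a006, f57112d}.
Common ancestors: {78e8d12}.
The only common ancestor is 78e8d12, so it is the merge base.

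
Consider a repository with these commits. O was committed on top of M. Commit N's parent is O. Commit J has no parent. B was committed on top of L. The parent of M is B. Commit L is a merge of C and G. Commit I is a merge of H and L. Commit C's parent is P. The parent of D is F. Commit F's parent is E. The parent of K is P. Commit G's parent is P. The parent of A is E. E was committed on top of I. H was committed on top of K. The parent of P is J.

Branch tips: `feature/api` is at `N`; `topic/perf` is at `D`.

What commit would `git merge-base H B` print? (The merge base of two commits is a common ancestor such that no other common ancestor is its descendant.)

P

Ancestors of H: {H, J, K, P}.
Ancestors of B: {B, C, G, J, L, P}.
Common ancestors: {J, P}.
Among these, P is not an ancestor of any other common ancestor — it is the merge base.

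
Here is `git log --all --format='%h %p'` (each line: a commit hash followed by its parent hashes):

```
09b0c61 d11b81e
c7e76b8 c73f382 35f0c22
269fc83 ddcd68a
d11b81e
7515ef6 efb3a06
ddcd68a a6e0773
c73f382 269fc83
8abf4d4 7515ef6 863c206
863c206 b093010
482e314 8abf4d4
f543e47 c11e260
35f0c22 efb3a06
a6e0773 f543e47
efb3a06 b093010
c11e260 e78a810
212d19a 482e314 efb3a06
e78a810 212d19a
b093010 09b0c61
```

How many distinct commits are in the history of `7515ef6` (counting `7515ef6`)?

5

Walking parent pointers from 7515ef6: reachable set = {09b0c61, 7515ef6, b093010, d11b81e, efb3a06}.
That is 5 commits.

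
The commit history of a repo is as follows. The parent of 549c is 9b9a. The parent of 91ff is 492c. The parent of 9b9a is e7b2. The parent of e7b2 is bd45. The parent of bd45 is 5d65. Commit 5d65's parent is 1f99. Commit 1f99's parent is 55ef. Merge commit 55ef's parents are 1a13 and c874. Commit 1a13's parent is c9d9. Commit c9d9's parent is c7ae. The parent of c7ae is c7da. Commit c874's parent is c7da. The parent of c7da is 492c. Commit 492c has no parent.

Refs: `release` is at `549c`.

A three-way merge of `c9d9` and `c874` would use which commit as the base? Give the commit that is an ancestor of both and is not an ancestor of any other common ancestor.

Ancestors of c9d9: {492c, c7ae, c7da, c9d9}.
Ancestors of c874: {492c, c7da, c874}.
Common ancestors: {492c, c7da}.
Among these, c7da is not an ancestor of any other common ancestor — it is the merge base.

c7da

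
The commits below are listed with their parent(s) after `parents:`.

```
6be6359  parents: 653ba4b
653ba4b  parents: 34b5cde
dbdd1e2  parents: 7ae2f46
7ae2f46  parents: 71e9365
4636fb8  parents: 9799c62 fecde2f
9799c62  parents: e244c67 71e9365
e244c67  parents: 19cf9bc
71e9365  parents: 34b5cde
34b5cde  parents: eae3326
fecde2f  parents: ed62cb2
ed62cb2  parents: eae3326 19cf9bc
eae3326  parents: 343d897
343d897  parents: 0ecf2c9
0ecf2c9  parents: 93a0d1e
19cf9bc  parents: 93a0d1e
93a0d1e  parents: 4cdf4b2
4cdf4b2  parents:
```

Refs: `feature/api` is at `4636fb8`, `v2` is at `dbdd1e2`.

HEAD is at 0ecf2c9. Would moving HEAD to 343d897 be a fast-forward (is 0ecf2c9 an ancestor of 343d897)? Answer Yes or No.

Yes

A fast-forward from 0ecf2c9 to 343d897 is possible iff 0ecf2c9 is an ancestor of 343d897.
Ancestors of 343d897: {0ecf2c9, 343d897, 4cdf4b2, 93a0d1e}.
0ecf2c9 is among them, so fast-forward is possible.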